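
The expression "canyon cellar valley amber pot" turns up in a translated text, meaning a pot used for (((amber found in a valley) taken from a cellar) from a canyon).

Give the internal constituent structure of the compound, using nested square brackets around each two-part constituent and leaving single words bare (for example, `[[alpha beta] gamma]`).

[[canyon [cellar [valley amber]]] pot]

Whole compound: head "pot", modifier "canyon cellar valley amber".
"canyon cellar valley amber" → head "amber" (specifically "cellar valley amber"), modifier "canyon".
"cellar valley amber" → head "amber" (specifically "valley amber"), modifier "cellar".
"valley amber" → head "amber", modifier "valley".
Assembled: [[canyon [cellar [valley amber]]] pot].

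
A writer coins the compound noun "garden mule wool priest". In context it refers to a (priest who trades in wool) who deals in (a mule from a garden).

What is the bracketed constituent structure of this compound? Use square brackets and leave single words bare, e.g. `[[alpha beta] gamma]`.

At the top level: head "priest" (specifically "wool priest"); modifier "garden mule".
"garden mule" → head "mule", modifier "garden".
"wool priest" → head "priest", modifier "wool".
So the structure is [[garden mule] [wool priest]].

[[garden mule] [wool priest]]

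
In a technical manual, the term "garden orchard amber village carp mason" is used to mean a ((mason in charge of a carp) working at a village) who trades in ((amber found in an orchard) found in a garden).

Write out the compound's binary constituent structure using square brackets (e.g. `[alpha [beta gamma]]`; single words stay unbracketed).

[[garden [orchard amber]] [village [carp mason]]]

Overall it is a kind of mason (specifically "village carp mason"); the modifier is "garden orchard amber".
"garden orchard amber" → head "amber" (specifically "orchard amber"), modifier "garden".
"orchard amber" → head "amber", modifier "orchard".
"village carp mason" → head "mason" (specifically "carp mason"), modifier "village".
"carp mason" → head "mason", modifier "carp".
So the structure is [[garden [orchard amber]] [village [carp mason]]].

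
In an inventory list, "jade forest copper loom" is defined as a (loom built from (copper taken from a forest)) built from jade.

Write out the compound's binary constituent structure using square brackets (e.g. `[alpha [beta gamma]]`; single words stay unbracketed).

[jade [[forest copper] loom]]

The outermost head in the paraphrase is "loom" (specifically "forest copper loom"), modified by "jade".
Within "forest copper loom", the head is "loom" and the modifier is "forest copper".
Within "forest copper", the head is "copper" and the modifier is "forest".
Putting it together: [jade [[forest copper] loom]].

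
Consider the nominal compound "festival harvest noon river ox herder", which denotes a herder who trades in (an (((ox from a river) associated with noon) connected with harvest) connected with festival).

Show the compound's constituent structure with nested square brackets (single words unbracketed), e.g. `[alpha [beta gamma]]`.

Overall it is a kind of herder; the modifier is "festival harvest noon river ox".
"festival harvest noon river ox" → head "ox" (specifically "harvest noon river ox"), modifier "festival".
"harvest noon river ox" → head "ox" (specifically "noon river ox"), modifier "harvest".
"noon river ox" → head "ox" (specifically "river ox"), modifier "noon".
"river ox" → head "ox", modifier "river".
Assembled: [[festival [harvest [noon [river ox]]]] herder].

[[festival [harvest [noon [river ox]]]] herder]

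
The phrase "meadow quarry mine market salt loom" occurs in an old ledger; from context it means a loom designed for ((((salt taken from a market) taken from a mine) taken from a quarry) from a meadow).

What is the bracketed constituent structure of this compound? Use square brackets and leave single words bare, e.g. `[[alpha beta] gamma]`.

Overall it is a kind of loom; the modifier is "meadow quarry mine market salt".
Inside "meadow quarry mine market salt": head "salt" (specifically "quarry mine market salt"), modifier "meadow".
Inside "quarry mine market salt": head "salt" (specifically "mine market salt"), modifier "quarry".
Inside "mine market salt": head "salt" (specifically "market salt"), modifier "mine".
Inside "market salt": head "salt", modifier "market".
Assembled: [[meadow [quarry [mine [market salt]]]] loom].

[[meadow [quarry [mine [market salt]]]] loom]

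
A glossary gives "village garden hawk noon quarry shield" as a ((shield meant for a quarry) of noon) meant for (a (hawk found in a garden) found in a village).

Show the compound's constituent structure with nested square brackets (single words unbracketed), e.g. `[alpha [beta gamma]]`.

[[village [garden hawk]] [noon [quarry shield]]]

At the top level: head "shield" (specifically "noon quarry shield"); modifier "village garden hawk".
"village garden hawk" → head "hawk" (specifically "garden hawk"), modifier "village".
"garden hawk" → head "hawk", modifier "garden".
"noon quarry shield" → head "shield" (specifically "quarry shield"), modifier "noon".
"quarry shield" → head "shield", modifier "quarry".
Assembled: [[village [garden hawk]] [noon [quarry shield]]].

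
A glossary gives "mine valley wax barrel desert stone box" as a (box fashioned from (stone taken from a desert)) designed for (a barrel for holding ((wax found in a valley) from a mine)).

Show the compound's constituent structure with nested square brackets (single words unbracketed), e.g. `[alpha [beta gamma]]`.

[[[mine [valley wax]] barrel] [[desert stone] box]]

At the top level: head "box" (specifically "desert stone box"); modifier "mine valley wax barrel".
Inside "mine valley wax barrel": head "barrel", modifier "mine valley wax".
Inside "mine valley wax": head "wax" (specifically "valley wax"), modifier "mine".
Inside "valley wax": head "wax", modifier "valley".
Inside "desert stone box": head "box", modifier "desert stone".
Inside "desert stone": head "stone", modifier "desert".
Putting it together: [[[mine [valley wax]] barrel] [[desert stone] box]].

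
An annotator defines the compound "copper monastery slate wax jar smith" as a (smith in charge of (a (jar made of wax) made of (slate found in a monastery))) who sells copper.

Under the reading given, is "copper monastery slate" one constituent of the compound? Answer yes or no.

no

The top-level split is [copper] [monastery slate wax jar smith]; the full structure is [copper [[[monastery slate] [wax jar]] smith]].
"copper monastery slate" straddles a constituent boundary, so it is not a single unit.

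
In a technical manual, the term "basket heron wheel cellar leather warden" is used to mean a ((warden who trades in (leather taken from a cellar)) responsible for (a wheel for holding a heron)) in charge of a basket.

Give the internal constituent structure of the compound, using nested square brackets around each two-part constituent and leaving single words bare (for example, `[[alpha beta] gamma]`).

The outermost head in the paraphrase is "warden" (specifically "heron wheel cellar leather warden"), modified by "basket".
Within "heron wheel cellar leather warden", the head is "warden" (specifically "cellar leather warden") and the modifier is "heron wheel".
Within "heron wheel", the head is "wheel" and the modifier is "heron".
Within "cellar leather warden", the head is "warden" and the modifier is "cellar leather".
Within "cellar leather", the head is "leather" and the modifier is "cellar".
So the structure is [basket [[heron wheel] [[cellar leather] warden]]].

[basket [[heron wheel] [[cellar leather] warden]]]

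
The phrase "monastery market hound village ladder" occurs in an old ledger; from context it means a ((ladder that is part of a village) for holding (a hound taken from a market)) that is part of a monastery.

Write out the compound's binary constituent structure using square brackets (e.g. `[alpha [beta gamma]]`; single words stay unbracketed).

[monastery [[market hound] [village ladder]]]

The outermost head in the paraphrase is "ladder" (specifically "market hound village ladder"), modified by "monastery".
Within "market hound village ladder", the head is "ladder" (specifically "village ladder") and the modifier is "market hound".
Within "market hound", the head is "hound" and the modifier is "market".
Within "village ladder", the head is "ladder" and the modifier is "village".
Assembled: [monastery [[market hound] [village ladder]]].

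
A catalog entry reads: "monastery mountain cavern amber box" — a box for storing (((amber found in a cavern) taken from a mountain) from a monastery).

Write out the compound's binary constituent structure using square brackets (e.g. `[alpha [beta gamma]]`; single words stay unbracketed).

[[monastery [mountain [cavern amber]]] box]

At the top level: head "box"; modifier "monastery mountain cavern amber".
"monastery mountain cavern amber" → head "amber" (specifically "mountain cavern amber"), modifier "monastery".
"mountain cavern amber" → head "amber" (specifically "cavern amber"), modifier "mountain".
"cavern amber" → head "amber", modifier "cavern".
Putting it together: [[monastery [mountain [cavern amber]]] box].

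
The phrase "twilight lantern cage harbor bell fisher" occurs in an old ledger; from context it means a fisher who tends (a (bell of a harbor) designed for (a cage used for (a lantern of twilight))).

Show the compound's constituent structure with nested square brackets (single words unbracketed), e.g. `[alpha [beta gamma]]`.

The outermost head in the paraphrase is "fisher", modified by "twilight lantern cage harbor bell".
Inside "twilight lantern cage harbor bell": head "bell" (specifically "harbor bell"), modifier "twilight lantern cage".
Inside "twilight lantern cage": head "cage", modifier "twilight lantern".
Inside "twilight lantern": head "lantern", modifier "twilight".
Inside "harbor bell": head "bell", modifier "harbor".
Putting it together: [[[[twilight lantern] cage] [harbor bell]] fisher].

[[[[twilight lantern] cage] [harbor bell]] fisher]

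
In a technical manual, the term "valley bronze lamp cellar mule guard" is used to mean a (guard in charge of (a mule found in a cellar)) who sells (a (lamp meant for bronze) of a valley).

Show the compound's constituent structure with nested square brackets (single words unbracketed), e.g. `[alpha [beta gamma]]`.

Whole compound: head "guard" (specifically "cellar mule guard"), modifier "valley bronze lamp".
Within "valley bronze lamp", the head is "lamp" (specifically "bronze lamp") and the modifier is "valley".
Within "bronze lamp", the head is "lamp" and the modifier is "bronze".
Within "cellar mule guard", the head is "guard" and the modifier is "cellar mule".
Within "cellar mule", the head is "mule" and the modifier is "cellar".
Assembled: [[valley [bronze lamp]] [[cellar mule] guard]].

[[valley [bronze lamp]] [[cellar mule] guard]]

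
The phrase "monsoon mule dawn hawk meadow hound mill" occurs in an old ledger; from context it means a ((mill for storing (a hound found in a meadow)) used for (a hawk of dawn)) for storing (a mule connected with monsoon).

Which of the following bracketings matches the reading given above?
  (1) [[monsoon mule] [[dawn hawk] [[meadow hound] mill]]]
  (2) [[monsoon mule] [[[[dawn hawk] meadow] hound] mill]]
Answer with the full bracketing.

[[monsoon mule] [[dawn hawk] [[meadow hound] mill]]]

The paraphrase's head is the "mill" part ("dawn hawk meadow hound mill"); its modifier is "monsoon mule".
That top-level split, carried through the inner groups, gives [[monsoon mule] [[dawn hawk] [[meadow hound] mill]]].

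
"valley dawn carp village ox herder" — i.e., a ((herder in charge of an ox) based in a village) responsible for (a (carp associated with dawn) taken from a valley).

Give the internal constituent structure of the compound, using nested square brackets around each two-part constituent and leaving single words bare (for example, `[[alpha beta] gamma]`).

At the top level: head "herder" (specifically "village ox herder"); modifier "valley dawn carp".
"valley dawn carp" → head "carp" (specifically "dawn carp"), modifier "valley".
"dawn carp" → head "carp", modifier "dawn".
"village ox herder" → head "herder" (specifically "ox herder"), modifier "village".
"ox herder" → head "herder", modifier "ox".
Putting it together: [[valley [dawn carp]] [village [ox herder]]].

[[valley [dawn carp]] [village [ox herder]]]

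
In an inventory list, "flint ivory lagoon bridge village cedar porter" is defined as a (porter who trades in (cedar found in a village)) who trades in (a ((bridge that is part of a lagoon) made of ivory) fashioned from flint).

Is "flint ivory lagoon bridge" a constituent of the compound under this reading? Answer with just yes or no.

The paraphrase groups the words so that "flint ivory lagoon bridge" is one unit: it corresponds to a single parenthesized sub-phrase.
The full structure is [[flint [ivory [lagoon bridge]]] [[village cedar] porter]], in which [flint ivory lagoon bridge] is a constituent.

yes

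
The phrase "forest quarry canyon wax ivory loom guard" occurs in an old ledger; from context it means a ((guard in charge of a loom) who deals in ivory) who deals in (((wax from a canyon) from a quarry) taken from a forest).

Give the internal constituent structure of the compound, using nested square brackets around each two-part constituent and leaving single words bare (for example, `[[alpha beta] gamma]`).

[[forest [quarry [canyon wax]]] [ivory [loom guard]]]

At the top level: head "guard" (specifically "ivory loom guard"); modifier "forest quarry canyon wax".
"forest quarry canyon wax" → head "wax" (specifically "quarry canyon wax"), modifier "forest".
"quarry canyon wax" → head "wax" (specifically "canyon wax"), modifier "quarry".
"canyon wax" → head "wax", modifier "canyon".
"ivory loom guard" → head "guard" (specifically "loom guard"), modifier "ivory".
"loom guard" → head "guard", modifier "loom".
Assembled: [[forest [quarry [canyon wax]]] [ivory [loom guard]]].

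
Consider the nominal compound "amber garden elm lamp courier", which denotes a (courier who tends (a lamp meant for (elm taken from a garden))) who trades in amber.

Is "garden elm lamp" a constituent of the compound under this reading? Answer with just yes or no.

The paraphrase groups the words so that "garden elm lamp" is one unit: it corresponds to a single parenthesized sub-phrase.
The full structure is [amber [[[garden elm] lamp] courier]], in which [garden elm lamp] is a constituent.

yes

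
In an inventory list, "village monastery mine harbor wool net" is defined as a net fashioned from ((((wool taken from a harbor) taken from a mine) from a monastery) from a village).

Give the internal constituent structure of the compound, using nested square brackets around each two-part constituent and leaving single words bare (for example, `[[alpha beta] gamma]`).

[[village [monastery [mine [harbor wool]]]] net]

Whole compound: head "net", modifier "village monastery mine harbor wool".
Within "village monastery mine harbor wool", the head is "wool" (specifically "monastery mine harbor wool") and the modifier is "village".
Within "monastery mine harbor wool", the head is "wool" (specifically "mine harbor wool") and the modifier is "monastery".
Within "mine harbor wool", the head is "wool" (specifically "harbor wool") and the modifier is "mine".
Within "harbor wool", the head is "wool" and the modifier is "harbor".
So the structure is [[village [monastery [mine [harbor wool]]]] net].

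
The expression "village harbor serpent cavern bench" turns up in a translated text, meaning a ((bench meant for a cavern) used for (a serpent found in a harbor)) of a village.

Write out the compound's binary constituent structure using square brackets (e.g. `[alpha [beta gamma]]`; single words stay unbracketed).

Overall it is a kind of bench (specifically "harbor serpent cavern bench"); the modifier is "village".
Within "harbor serpent cavern bench", the head is "bench" (specifically "cavern bench") and the modifier is "harbor serpent".
Within "harbor serpent", the head is "serpent" and the modifier is "harbor".
Within "cavern bench", the head is "bench" and the modifier is "cavern".
So the structure is [village [[harbor serpent] [cavern bench]]].

[village [[harbor serpent] [cavern bench]]]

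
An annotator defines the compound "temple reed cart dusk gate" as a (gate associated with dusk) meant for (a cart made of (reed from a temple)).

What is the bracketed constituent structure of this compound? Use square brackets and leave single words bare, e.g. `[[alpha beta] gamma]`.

The outermost head in the paraphrase is "gate" (specifically "dusk gate"), modified by "temple reed cart".
Inside "temple reed cart": head "cart", modifier "temple reed".
Inside "temple reed": head "reed", modifier "temple".
Inside "dusk gate": head "gate", modifier "dusk".
Assembled: [[[temple reed] cart] [dusk gate]].

[[[temple reed] cart] [dusk gate]]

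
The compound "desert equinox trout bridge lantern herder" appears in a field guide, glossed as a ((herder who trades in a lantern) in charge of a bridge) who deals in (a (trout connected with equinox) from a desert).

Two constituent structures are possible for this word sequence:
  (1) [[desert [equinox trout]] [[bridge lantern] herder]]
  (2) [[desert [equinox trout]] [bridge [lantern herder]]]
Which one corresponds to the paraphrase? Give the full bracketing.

[[desert [equinox trout]] [bridge [lantern herder]]]

The paraphrase's head is the "herder" part ("bridge lantern herder"); its modifier is "desert equinox trout".
That top-level split, carried through the inner groups, gives [[desert [equinox trout]] [bridge [lantern herder]]].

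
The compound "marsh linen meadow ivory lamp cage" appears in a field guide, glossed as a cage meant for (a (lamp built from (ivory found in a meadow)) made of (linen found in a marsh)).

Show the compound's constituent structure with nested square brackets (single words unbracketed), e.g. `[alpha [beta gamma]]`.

[[[marsh linen] [[meadow ivory] lamp]] cage]

At the top level: head "cage"; modifier "marsh linen meadow ivory lamp".
Inside "marsh linen meadow ivory lamp": head "lamp" (specifically "meadow ivory lamp"), modifier "marsh linen".
Inside "marsh linen": head "linen", modifier "marsh".
Inside "meadow ivory lamp": head "lamp", modifier "meadow ivory".
Inside "meadow ivory": head "ivory", modifier "meadow".
Assembled: [[[marsh linen] [[meadow ivory] lamp]] cage].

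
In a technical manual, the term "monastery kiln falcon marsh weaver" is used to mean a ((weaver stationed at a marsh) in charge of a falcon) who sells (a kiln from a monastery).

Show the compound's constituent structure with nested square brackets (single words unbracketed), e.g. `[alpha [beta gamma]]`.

The outermost head in the paraphrase is "weaver" (specifically "falcon marsh weaver"), modified by "monastery kiln".
"monastery kiln" → head "kiln", modifier "monastery".
"falcon marsh weaver" → head "weaver" (specifically "marsh weaver"), modifier "falcon".
"marsh weaver" → head "weaver", modifier "marsh".
Putting it together: [[monastery kiln] [falcon [marsh weaver]]].

[[monastery kiln] [falcon [marsh weaver]]]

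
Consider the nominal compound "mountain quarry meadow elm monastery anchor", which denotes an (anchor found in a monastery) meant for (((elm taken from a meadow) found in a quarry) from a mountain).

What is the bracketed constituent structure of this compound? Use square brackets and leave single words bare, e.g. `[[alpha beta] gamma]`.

[[mountain [quarry [meadow elm]]] [monastery anchor]]

The outermost head in the paraphrase is "anchor" (specifically "monastery anchor"), modified by "mountain quarry meadow elm".
"mountain quarry meadow elm" → head "elm" (specifically "quarry meadow elm"), modifier "mountain".
"quarry meadow elm" → head "elm" (specifically "meadow elm"), modifier "quarry".
"meadow elm" → head "elm", modifier "meadow".
"monastery anchor" → head "anchor", modifier "monastery".
Putting it together: [[mountain [quarry [meadow elm]]] [monastery anchor]].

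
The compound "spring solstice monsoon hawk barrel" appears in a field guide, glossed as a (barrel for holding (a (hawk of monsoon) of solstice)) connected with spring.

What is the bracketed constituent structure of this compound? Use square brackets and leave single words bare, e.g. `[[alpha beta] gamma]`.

[spring [[solstice [monsoon hawk]] barrel]]

Overall it is a kind of barrel (specifically "solstice monsoon hawk barrel"); the modifier is "spring".
"solstice monsoon hawk barrel" → head "barrel", modifier "solstice monsoon hawk".
"solstice monsoon hawk" → head "hawk" (specifically "monsoon hawk"), modifier "solstice".
"monsoon hawk" → head "hawk", modifier "monsoon".
So the structure is [spring [[solstice [monsoon hawk]] barrel]].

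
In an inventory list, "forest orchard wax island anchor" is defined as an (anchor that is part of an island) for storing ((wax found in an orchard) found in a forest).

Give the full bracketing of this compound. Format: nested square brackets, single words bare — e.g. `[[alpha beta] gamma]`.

[[forest [orchard wax]] [island anchor]]

The outermost head in the paraphrase is "anchor" (specifically "island anchor"), modified by "forest orchard wax".
"forest orchard wax" → head "wax" (specifically "orchard wax"), modifier "forest".
"orchard wax" → head "wax", modifier "orchard".
"island anchor" → head "anchor", modifier "island".
Putting it together: [[forest [orchard wax]] [island anchor]].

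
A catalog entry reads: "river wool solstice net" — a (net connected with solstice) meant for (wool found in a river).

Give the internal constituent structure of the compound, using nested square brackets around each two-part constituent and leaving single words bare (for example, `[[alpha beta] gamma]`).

[[river wool] [solstice net]]

Overall it is a kind of net (specifically "solstice net"); the modifier is "river wool".
Inside "river wool": head "wool", modifier "river".
Inside "solstice net": head "net", modifier "solstice".
Putting it together: [[river wool] [solstice net]].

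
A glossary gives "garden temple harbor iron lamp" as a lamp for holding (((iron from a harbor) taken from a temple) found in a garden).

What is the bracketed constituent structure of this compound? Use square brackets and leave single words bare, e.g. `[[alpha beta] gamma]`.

[[garden [temple [harbor iron]]] lamp]

Overall it is a kind of lamp; the modifier is "garden temple harbor iron".
"garden temple harbor iron" → head "iron" (specifically "temple harbor iron"), modifier "garden".
"temple harbor iron" → head "iron" (specifically "harbor iron"), modifier "temple".
"harbor iron" → head "iron", modifier "harbor".
So the structure is [[garden [temple [harbor iron]]] lamp].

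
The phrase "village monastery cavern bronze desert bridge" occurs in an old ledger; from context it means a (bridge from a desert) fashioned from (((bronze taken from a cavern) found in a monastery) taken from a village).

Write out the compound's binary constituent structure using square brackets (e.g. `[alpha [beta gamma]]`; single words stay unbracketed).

[[village [monastery [cavern bronze]]] [desert bridge]]

Whole compound: head "bridge" (specifically "desert bridge"), modifier "village monastery cavern bronze".
"village monastery cavern bronze" → head "bronze" (specifically "monastery cavern bronze"), modifier "village".
"monastery cavern bronze" → head "bronze" (specifically "cavern bronze"), modifier "monastery".
"cavern bronze" → head "bronze", modifier "cavern".
"desert bridge" → head "bridge", modifier "desert".
Assembled: [[village [monastery [cavern bronze]]] [desert bridge]].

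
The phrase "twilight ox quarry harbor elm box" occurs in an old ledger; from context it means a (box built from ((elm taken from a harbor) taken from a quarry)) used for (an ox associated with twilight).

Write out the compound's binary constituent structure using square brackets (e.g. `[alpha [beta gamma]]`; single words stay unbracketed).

The outermost head in the paraphrase is "box" (specifically "quarry harbor elm box"), modified by "twilight ox".
Inside "twilight ox": head "ox", modifier "twilight".
Inside "quarry harbor elm box": head "box", modifier "quarry harbor elm".
Inside "quarry harbor elm": head "elm" (specifically "harbor elm"), modifier "quarry".
Inside "harbor elm": head "elm", modifier "harbor".
So the structure is [[twilight ox] [[quarry [harbor elm]] box]].

[[twilight ox] [[quarry [harbor elm]] box]]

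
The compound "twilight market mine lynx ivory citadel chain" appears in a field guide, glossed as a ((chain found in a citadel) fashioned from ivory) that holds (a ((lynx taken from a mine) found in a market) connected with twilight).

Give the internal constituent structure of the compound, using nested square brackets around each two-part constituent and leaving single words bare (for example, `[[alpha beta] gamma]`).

At the top level: head "chain" (specifically "ivory citadel chain"); modifier "twilight market mine lynx".
Within "twilight market mine lynx", the head is "lynx" (specifically "market mine lynx") and the modifier is "twilight".
Within "market mine lynx", the head is "lynx" (specifically "mine lynx") and the modifier is "market".
Within "mine lynx", the head is "lynx" and the modifier is "mine".
Within "ivory citadel chain", the head is "chain" (specifically "citadel chain") and the modifier is "ivory".
Within "citadel chain", the head is "chain" and the modifier is "citadel".
So the structure is [[twilight [market [mine lynx]]] [ivory [citadel chain]]].

[[twilight [market [mine lynx]]] [ivory [citadel chain]]]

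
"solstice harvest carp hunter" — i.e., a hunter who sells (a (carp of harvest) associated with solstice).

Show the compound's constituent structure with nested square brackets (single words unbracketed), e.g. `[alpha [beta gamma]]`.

[[solstice [harvest carp]] hunter]

Whole compound: head "hunter", modifier "solstice harvest carp".
Inside "solstice harvest carp": head "carp" (specifically "harvest carp"), modifier "solstice".
Inside "harvest carp": head "carp", modifier "harvest".
So the structure is [[solstice [harvest carp]] hunter].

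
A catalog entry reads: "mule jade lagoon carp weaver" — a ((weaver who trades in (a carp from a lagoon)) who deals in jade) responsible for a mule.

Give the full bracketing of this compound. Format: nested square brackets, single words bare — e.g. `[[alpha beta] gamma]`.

At the top level: head "weaver" (specifically "jade lagoon carp weaver"); modifier "mule".
"jade lagoon carp weaver" → head "weaver" (specifically "lagoon carp weaver"), modifier "jade".
"lagoon carp weaver" → head "weaver", modifier "lagoon carp".
"lagoon carp" → head "carp", modifier "lagoon".
So the structure is [mule [jade [[lagoon carp] weaver]]].

[mule [jade [[lagoon carp] weaver]]]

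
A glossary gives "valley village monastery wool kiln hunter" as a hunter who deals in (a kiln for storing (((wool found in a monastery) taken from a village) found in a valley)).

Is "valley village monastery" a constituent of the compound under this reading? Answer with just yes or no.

no

The top-level split is [valley village monastery wool kiln] [hunter]; the full structure is [[[valley [village [monastery wool]]] kiln] hunter].
"valley village monastery" straddles a constituent boundary, so it is not a single unit.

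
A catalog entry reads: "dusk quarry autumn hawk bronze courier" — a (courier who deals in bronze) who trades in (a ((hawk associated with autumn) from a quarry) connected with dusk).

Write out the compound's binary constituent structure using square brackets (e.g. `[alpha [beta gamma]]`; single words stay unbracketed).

[[dusk [quarry [autumn hawk]]] [bronze courier]]

The outermost head in the paraphrase is "courier" (specifically "bronze courier"), modified by "dusk quarry autumn hawk".
"dusk quarry autumn hawk" → head "hawk" (specifically "quarry autumn hawk"), modifier "dusk".
"quarry autumn hawk" → head "hawk" (specifically "autumn hawk"), modifier "quarry".
"autumn hawk" → head "hawk", modifier "autumn".
"bronze courier" → head "courier", modifier "bronze".
Putting it together: [[dusk [quarry [autumn hawk]]] [bronze courier]].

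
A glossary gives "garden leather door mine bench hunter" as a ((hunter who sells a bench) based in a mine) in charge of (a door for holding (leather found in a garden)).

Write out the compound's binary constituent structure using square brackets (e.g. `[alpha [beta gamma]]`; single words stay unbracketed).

[[[garden leather] door] [mine [bench hunter]]]

At the top level: head "hunter" (specifically "mine bench hunter"); modifier "garden leather door".
"garden leather door" → head "door", modifier "garden leather".
"garden leather" → head "leather", modifier "garden".
"mine bench hunter" → head "hunter" (specifically "bench hunter"), modifier "mine".
"bench hunter" → head "hunter", modifier "bench".
So the structure is [[[garden leather] door] [mine [bench hunter]]].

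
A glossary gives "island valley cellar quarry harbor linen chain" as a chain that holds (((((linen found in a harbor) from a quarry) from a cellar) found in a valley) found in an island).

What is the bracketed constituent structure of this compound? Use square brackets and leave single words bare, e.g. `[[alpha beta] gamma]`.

At the top level: head "chain"; modifier "island valley cellar quarry harbor linen".
"island valley cellar quarry harbor linen" → head "linen" (specifically "valley cellar quarry harbor linen"), modifier "island".
"valley cellar quarry harbor linen" → head "linen" (specifically "cellar quarry harbor linen"), modifier "valley".
"cellar quarry harbor linen" → head "linen" (specifically "quarry harbor linen"), modifier "cellar".
"quarry harbor linen" → head "linen" (specifically "harbor linen"), modifier "quarry".
"harbor linen" → head "linen", modifier "harbor".
Assembled: [[island [valley [cellar [quarry [harbor linen]]]]] chain].

[[island [valley [cellar [quarry [harbor linen]]]]] chain]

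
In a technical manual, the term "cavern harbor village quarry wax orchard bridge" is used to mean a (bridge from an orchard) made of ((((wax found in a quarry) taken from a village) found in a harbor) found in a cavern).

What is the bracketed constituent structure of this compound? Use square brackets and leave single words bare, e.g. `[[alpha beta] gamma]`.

[[cavern [harbor [village [quarry wax]]]] [orchard bridge]]

At the top level: head "bridge" (specifically "orchard bridge"); modifier "cavern harbor village quarry wax".
Within "cavern harbor village quarry wax", the head is "wax" (specifically "harbor village quarry wax") and the modifier is "cavern".
Within "harbor village quarry wax", the head is "wax" (specifically "village quarry wax") and the modifier is "harbor".
Within "village quarry wax", the head is "wax" (specifically "quarry wax") and the modifier is "village".
Within "quarry wax", the head is "wax" and the modifier is "quarry".
Within "orchard bridge", the head is "bridge" and the modifier is "orchard".
So the structure is [[cavern [harbor [village [quarry wax]]]] [orchard bridge]].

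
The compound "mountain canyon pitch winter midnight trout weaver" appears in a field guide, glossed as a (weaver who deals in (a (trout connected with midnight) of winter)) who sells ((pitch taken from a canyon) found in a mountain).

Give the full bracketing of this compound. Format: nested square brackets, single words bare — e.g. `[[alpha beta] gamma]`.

Whole compound: head "weaver" (specifically "winter midnight trout weaver"), modifier "mountain canyon pitch".
Inside "mountain canyon pitch": head "pitch" (specifically "canyon pitch"), modifier "mountain".
Inside "canyon pitch": head "pitch", modifier "canyon".
Inside "winter midnight trout weaver": head "weaver", modifier "winter midnight trout".
Inside "winter midnight trout": head "trout" (specifically "midnight trout"), modifier "winter".
Inside "midnight trout": head "trout", modifier "midnight".
Assembled: [[mountain [canyon pitch]] [[winter [midnight trout]] weaver]].

[[mountain [canyon pitch]] [[winter [midnight trout]] weaver]]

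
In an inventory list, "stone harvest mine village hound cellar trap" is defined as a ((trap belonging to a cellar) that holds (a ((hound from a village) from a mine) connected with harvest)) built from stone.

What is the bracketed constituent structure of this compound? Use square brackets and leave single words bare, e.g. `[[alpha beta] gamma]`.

Overall it is a kind of trap (specifically "harvest mine village hound cellar trap"); the modifier is "stone".
"harvest mine village hound cellar trap" → head "trap" (specifically "cellar trap"), modifier "harvest mine village hound".
"harvest mine village hound" → head "hound" (specifically "mine village hound"), modifier "harvest".
"mine village hound" → head "hound" (specifically "village hound"), modifier "mine".
"village hound" → head "hound", modifier "village".
"cellar trap" → head "trap", modifier "cellar".
So the structure is [stone [[harvest [mine [village hound]]] [cellar trap]]].

[stone [[harvest [mine [village hound]]] [cellar trap]]]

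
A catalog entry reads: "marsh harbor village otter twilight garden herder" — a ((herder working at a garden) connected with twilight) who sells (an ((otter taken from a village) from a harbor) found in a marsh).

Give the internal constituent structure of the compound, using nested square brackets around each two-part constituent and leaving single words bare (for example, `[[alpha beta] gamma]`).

At the top level: head "herder" (specifically "twilight garden herder"); modifier "marsh harbor village otter".
Within "marsh harbor village otter", the head is "otter" (specifically "harbor village otter") and the modifier is "marsh".
Within "harbor village otter", the head is "otter" (specifically "village otter") and the modifier is "harbor".
Within "village otter", the head is "otter" and the modifier is "village".
Within "twilight garden herder", the head is "herder" (specifically "garden herder") and the modifier is "twilight".
Within "garden herder", the head is "herder" and the modifier is "garden".
So the structure is [[marsh [harbor [village otter]]] [twilight [garden herder]]].

[[marsh [harbor [village otter]]] [twilight [garden herder]]]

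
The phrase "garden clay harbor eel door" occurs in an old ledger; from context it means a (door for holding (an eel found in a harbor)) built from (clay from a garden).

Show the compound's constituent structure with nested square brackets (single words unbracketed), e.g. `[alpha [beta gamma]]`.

Whole compound: head "door" (specifically "harbor eel door"), modifier "garden clay".
"garden clay" → head "clay", modifier "garden".
"harbor eel door" → head "door", modifier "harbor eel".
"harbor eel" → head "eel", modifier "harbor".
So the structure is [[garden clay] [[harbor eel] door]].

[[garden clay] [[harbor eel] door]]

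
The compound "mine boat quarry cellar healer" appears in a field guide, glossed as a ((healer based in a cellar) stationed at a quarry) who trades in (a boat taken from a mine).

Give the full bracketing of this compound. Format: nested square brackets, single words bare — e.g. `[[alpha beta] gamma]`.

Whole compound: head "healer" (specifically "quarry cellar healer"), modifier "mine boat".
Within "mine boat", the head is "boat" and the modifier is "mine".
Within "quarry cellar healer", the head is "healer" (specifically "cellar healer") and the modifier is "quarry".
Within "cellar healer", the head is "healer" and the modifier is "cellar".
Assembled: [[mine boat] [quarry [cellar healer]]].

[[mine boat] [quarry [cellar healer]]]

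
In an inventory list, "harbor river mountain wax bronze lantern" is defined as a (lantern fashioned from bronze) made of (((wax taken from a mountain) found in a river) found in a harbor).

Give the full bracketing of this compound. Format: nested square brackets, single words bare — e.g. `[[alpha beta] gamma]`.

Overall it is a kind of lantern (specifically "bronze lantern"); the modifier is "harbor river mountain wax".
"harbor river mountain wax" → head "wax" (specifically "river mountain wax"), modifier "harbor".
"river mountain wax" → head "wax" (specifically "mountain wax"), modifier "river".
"mountain wax" → head "wax", modifier "mountain".
"bronze lantern" → head "lantern", modifier "bronze".
So the structure is [[harbor [river [mountain wax]]] [bronze lantern]].

[[harbor [river [mountain wax]]] [bronze lantern]]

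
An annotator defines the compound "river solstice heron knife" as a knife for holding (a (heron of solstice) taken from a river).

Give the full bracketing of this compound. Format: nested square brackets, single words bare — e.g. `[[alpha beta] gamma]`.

Overall it is a kind of knife; the modifier is "river solstice heron".
Inside "river solstice heron": head "heron" (specifically "solstice heron"), modifier "river".
Inside "solstice heron": head "heron", modifier "solstice".
Putting it together: [[river [solstice heron]] knife].

[[river [solstice heron]] knife]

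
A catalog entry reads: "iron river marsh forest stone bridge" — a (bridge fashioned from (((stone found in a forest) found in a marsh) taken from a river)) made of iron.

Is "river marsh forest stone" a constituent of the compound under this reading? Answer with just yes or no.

yes

The paraphrase groups the words so that "river marsh forest stone" is one unit: it corresponds to a single parenthesized sub-phrase.
The full structure is [iron [[river [marsh [forest stone]]] bridge]], in which [river marsh forest stone] is a constituent.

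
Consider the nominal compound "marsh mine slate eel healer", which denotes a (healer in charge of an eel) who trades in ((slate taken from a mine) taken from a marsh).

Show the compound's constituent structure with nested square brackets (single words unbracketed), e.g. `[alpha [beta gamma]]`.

[[marsh [mine slate]] [eel healer]]

The outermost head in the paraphrase is "healer" (specifically "eel healer"), modified by "marsh mine slate".
Inside "marsh mine slate": head "slate" (specifically "mine slate"), modifier "marsh".
Inside "mine slate": head "slate", modifier "mine".
Inside "eel healer": head "healer", modifier "eel".
So the structure is [[marsh [mine slate]] [eel healer]].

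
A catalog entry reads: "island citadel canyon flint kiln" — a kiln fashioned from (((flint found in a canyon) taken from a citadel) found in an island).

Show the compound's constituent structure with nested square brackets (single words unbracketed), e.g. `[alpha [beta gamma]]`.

[[island [citadel [canyon flint]]] kiln]

At the top level: head "kiln"; modifier "island citadel canyon flint".
Within "island citadel canyon flint", the head is "flint" (specifically "citadel canyon flint") and the modifier is "island".
Within "citadel canyon flint", the head is "flint" (specifically "canyon flint") and the modifier is "citadel".
Within "canyon flint", the head is "flint" and the modifier is "canyon".
Putting it together: [[island [citadel [canyon flint]]] kiln].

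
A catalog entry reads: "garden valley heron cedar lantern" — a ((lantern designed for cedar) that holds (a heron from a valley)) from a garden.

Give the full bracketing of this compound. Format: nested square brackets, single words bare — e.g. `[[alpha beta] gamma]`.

[garden [[valley heron] [cedar lantern]]]

Whole compound: head "lantern" (specifically "valley heron cedar lantern"), modifier "garden".
Within "valley heron cedar lantern", the head is "lantern" (specifically "cedar lantern") and the modifier is "valley heron".
Within "valley heron", the head is "heron" and the modifier is "valley".
Within "cedar lantern", the head is "lantern" and the modifier is "cedar".
So the structure is [garden [[valley heron] [cedar lantern]]].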